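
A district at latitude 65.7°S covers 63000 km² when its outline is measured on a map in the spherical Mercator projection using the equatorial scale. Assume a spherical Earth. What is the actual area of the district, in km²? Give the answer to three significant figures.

Mercator is conformal, so the point scale is isotropic: h = k = sec φ = 1/cos φ.
Areal scale = k² = sec²φ = 1/cos²(65.7°) = 1/0.4115² = 5.905.
True area = apparent / (areal scale) = 63000 / 5.905 ≈ 10700 km².

10700 km²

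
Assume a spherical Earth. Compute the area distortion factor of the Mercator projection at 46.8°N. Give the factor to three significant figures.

2.13

The Mercator projection is conformal; its linear scale factor is the same in every direction and equals sec φ = 1/cos φ.
Areal scale = k² = sec²φ = 1/cos²(46.8°) = 1/0.6845² = 2.134.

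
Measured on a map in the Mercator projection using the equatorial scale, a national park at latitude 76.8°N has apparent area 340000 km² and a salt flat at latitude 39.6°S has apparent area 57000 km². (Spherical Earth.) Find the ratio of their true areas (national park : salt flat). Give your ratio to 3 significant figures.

On Mercator the areal scale is sec²φ, so true area = apparent × cos²φ.
True area of national park: 340000 × cos²(76.8°) = 340000 × 0.05214 = 17730 km².
True area of salt flat: 57000 × cos²(39.6°) = 57000 × 0.5937 = 33840 km².
Ratio = 17730 / 33840 ≈ 0.524.

0.524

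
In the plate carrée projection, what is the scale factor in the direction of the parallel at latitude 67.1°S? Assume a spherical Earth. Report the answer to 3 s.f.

2.57

For the equirectangular projection with φ₀ = 0 (plate carrée), h = 1 along meridians and k = sec φ along parallels.
k = 1/cos 67.1° = 1/0.3891 = 2.570.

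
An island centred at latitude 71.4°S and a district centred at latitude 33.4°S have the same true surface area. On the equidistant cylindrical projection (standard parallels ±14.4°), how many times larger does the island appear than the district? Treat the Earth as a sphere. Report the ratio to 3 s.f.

With standard parallel φ₀ = 14.4°, the equirectangular projection gives x = Rλ cos φ₀, y = Rφ, so h = 1 and k = cos 14.4° / cos φ.
Areal scale at 71.4°: h·k = 1.000 × 3.037 = 3.037.
Areal scale at 33.4°: h·k = 1.000 × 1.160 = 1.160.
Ratio = 3.037/1.160 ≈ 2.62.

2.62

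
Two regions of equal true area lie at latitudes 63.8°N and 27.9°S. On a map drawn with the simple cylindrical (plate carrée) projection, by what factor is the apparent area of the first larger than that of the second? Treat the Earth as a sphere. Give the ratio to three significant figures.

2.00

For the equirectangular projection with φ₀ = 0 (plate carrée), h = 1 along meridians and k = sec φ along parallels.
Areal scale at 63.8°: h·k = 1.000 × 2.265 = 2.265.
Areal scale at 27.9°: h·k = 1.000 × 1.132 = 1.132.
Ratio = 2.265/1.132 ≈ 2.00.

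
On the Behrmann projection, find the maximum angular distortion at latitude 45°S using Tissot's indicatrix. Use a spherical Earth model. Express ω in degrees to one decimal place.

23.1°

The Behrmann projection is cylindrical equal-area with φ₀ = 30°. Cylindrical equal-area (φ₀ = 30°): h = cos φ / cos 30° along meridians, k = cos 30° / cos φ along parallels; h·k = 1.
At 45°: h = 0.8165, k = 1.225; principal scales a = 1.225, b = 0.8165.
sin(ω/2) = (a − b)/(a + b) = 0.4082/2.041 = 0.2000, so ω = 2 arcsin(0.2000) ≈ 23.1°.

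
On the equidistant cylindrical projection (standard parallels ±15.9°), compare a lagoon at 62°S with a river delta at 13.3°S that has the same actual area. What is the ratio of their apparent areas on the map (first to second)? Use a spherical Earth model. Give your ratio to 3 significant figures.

2.07

With standard parallel φ₀ = 15.9°, the equirectangular projection gives x = Rλ cos φ₀, y = Rφ, so h = 1 and k = cos 15.9° / cos φ.
Areal scale at 62°: h·k = 1.000 × 2.049 = 2.049.
Areal scale at 13.3°: h·k = 1.000 × 0.9882 = 0.9882.
Ratio = 2.049/0.9882 ≈ 2.07.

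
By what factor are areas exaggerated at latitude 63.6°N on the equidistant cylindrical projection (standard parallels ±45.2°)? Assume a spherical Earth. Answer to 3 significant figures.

With standard parallel φ₀ = 45.2°, the equirectangular projection gives x = Rλ cos φ₀, y = Rφ, so h = 1 and k = cos 45.2° / cos φ.
Areal scale = h·k = 1 × cos φ₀ / cos φ; at 63.6°, h = 1.000, k = 1.585, so h·k = 1.585.

1.58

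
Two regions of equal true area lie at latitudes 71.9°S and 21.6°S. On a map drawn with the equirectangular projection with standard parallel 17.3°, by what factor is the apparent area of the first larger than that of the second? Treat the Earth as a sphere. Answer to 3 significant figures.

The equidistant cylindrical projection with φ₀ = 17.3° has h = 1 (meridians true) and k = cos φ₀ / cos φ along parallels.
Areal scale at 71.9°: h·k = 1.000 × 3.073 = 3.073.
Areal scale at 21.6°: h·k = 1.000 × 1.027 = 1.027.
Ratio = 3.073/1.027 ≈ 2.99.

2.99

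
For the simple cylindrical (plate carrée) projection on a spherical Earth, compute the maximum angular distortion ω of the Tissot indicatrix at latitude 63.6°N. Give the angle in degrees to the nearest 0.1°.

45.2°

In the plate carrée (x = Rλ, y = Rφ), meridians are true-scale (h = 1) and parallels are stretched by k = sec φ.
At 63.6°: h = 1.000, k = 2.249; principal scales a = 2.249, b = 1.000.
sin(ω/2) = (a − b)/(a + b) = 1.249/3.249 = 0.3844, so ω = 2 arcsin(0.3844) ≈ 45.2°.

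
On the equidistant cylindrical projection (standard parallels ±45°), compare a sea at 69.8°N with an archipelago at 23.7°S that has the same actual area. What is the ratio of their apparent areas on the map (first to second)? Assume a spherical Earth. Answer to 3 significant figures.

With standard parallel φ₀ = 45°, the equirectangular projection gives x = Rλ cos φ₀, y = Rφ, so h = 1 and k = cos 45° / cos φ.
Areal scale at 69.8°: h·k = 1.000 × 2.048 = 2.048.
Areal scale at 23.7°: h·k = 1.000 × 0.7722 = 0.7722.
Ratio = 2.048/0.7722 ≈ 2.65.

2.65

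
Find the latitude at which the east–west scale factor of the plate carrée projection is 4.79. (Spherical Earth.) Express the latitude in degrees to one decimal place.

Plate carrée: h = 1, k = sec φ along parallels.
sec φ = 4.79  ⇒  cos φ = 0.2088  ⇒  φ ≈ 77.9°.

77.9°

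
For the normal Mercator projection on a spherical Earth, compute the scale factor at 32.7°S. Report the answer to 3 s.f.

1.19

For Mercator, h = k = sec φ (a conformal cylindrical projection has a single point scale, 1/cos φ).
k = 1/cos 32.7° = 1/0.8415 = 1.188.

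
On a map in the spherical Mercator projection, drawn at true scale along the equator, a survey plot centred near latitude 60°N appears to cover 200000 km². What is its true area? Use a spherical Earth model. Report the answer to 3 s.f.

50000 km²

Mercator is conformal, so the point scale is isotropic: h = k = sec φ = 1/cos φ.
Areal scale = k² = sec²φ = 1/cos²(60°) = 1/0.5000² = 4.000.
True area = apparent / (areal scale) = 200000 / 4.000 ≈ 50000 km².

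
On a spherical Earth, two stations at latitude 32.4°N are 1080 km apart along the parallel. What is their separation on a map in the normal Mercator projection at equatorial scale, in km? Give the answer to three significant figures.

Mercator is conformal, so the point scale is isotropic: h = k = sec φ = 1/cos φ.
Along the parallel, k = sec 32.4° = 1/0.8443 = 1.184.
Map distance = 1080 × 1.184 ≈ 1280 km.

1280 km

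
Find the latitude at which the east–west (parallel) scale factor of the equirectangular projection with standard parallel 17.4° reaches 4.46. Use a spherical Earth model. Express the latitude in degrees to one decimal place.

In the equirectangular projection with standard parallel φ₀ = 17.4° (x = Rλ cos φ₀, y = Rφ), meridians are true-scale (h = 1) and the parallel scale is k = cos φ₀ / cos φ.
k = cos φ₀ / cos φ = 4.46  ⇒  cos φ = cos 17.4° / 4.46 = 0.2140.
φ = arccos(0.2140) ≈ 77.6°.

77.6°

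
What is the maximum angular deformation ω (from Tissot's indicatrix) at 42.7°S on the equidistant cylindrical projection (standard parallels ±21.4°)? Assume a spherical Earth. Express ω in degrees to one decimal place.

The equidistant cylindrical projection with φ₀ = 21.4° has h = 1 (meridians true) and k = cos φ₀ / cos φ along parallels.
At 42.7°: h = 1.000, k = 1.267; principal scales a = 1.267, b = 1.000.
sin(ω/2) = (a − b)/(a + b) = 0.2669/2.267 = 0.1177, so ω = 2 arcsin(0.1177) ≈ 13.5°.

13.5°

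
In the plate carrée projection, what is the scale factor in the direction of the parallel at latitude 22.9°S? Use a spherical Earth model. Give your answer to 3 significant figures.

1.09

In the plate carrée (x = Rλ, y = Rφ), meridians are true-scale (h = 1) and parallels are stretched by k = sec φ.
k = 1/cos 22.9° = 1/0.9212 = 1.086.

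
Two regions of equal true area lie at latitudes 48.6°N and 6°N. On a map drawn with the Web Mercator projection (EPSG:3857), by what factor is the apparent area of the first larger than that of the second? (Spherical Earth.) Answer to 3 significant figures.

2.26

Mercator areal scale is sec²φ.
At 48.6°: sec²(48.6°) = 1/0.6613² = 2.287.
At 6°: sec²(6°) = 1/0.9945² = 1.011.
Ratio = 2.287/1.011 = cos²(6°)/cos²(48.6°) ≈ 2.26.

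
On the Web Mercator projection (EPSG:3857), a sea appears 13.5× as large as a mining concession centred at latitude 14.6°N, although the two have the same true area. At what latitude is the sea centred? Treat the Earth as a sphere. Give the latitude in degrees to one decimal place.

Mercator areal scale is sec²φ, so apparent-area ratio = sec²φ₁ / sec²φ₂ = cos²φ₂ / cos²φ₁.
cos²φ₂ / cos²φ₁ = 13.5  ⇒  cos φ₁ = cos 14.6° / √13.5 = 0.9677/3.674 = 0.2634.
φ₁ = arccos(0.2634) ≈ 74.7°.

74.7°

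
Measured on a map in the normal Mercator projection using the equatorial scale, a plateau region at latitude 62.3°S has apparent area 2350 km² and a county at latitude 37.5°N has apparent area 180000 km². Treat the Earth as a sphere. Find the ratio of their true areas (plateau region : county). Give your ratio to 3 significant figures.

0.00448

On Mercator the areal scale is sec²φ, so true area = apparent × cos²φ.
True area of plateau region: 2350 × cos²(62.3°) = 2350 × 0.2161 = 507.8 km².
True area of county: 180000 × cos²(37.5°) = 180000 × 0.6294 = 113300 km².
Ratio = 507.8 / 113300 ≈ 0.00448.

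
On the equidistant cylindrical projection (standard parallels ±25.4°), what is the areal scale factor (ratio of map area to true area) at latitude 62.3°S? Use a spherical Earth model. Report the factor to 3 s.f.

1.94

With standard parallel φ₀ = 25.4°, the equirectangular projection gives x = Rλ cos φ₀, y = Rφ, so h = 1 and k = cos 25.4° / cos φ.
Areal scale = h·k = 1 × cos φ₀ / cos φ; at 62.3°, h = 1.000, k = 1.943, so h·k = 1.943.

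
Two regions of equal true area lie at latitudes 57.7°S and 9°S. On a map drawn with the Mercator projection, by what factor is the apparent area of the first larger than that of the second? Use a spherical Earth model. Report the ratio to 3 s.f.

3.42

On Mercator, area is exaggerated by sec²φ = 1/cos²φ.
At 57.7°: sec²(57.7°) = 1/0.5344² = 3.502.
At 9°: sec²(9°) = 1/0.9877² = 1.025.
Ratio = 3.502/1.025 = cos²(9°)/cos²(57.7°) ≈ 3.42.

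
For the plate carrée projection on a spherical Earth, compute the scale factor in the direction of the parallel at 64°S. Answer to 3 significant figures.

For the equirectangular projection with φ₀ = 0 (plate carrée), h = 1 along meridians and k = sec φ along parallels.
k = 1/cos 64° = 1/0.4384 = 2.281.

2.28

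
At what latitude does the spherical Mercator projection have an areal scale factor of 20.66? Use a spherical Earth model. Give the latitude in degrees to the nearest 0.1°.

77.3°

Mercator areal scale is sec²φ.
sec²φ = 20.66  ⇒  cos²φ = 0.04840  ⇒  cos φ = 0.2200.
φ = arccos(0.2200) ≈ 77.3°.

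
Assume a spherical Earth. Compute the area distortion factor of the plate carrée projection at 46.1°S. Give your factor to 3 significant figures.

1.44

In the plate carrée (x = Rλ, y = Rφ), meridians are true-scale (h = 1) and parallels are stretched by k = sec φ.
Areal scale = h·k = 1 × sec φ; at 46.1°, h = 1.000, k = 1.442, so h·k = 1.442.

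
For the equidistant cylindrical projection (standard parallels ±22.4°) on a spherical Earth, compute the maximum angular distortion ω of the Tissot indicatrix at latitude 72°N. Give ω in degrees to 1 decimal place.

59.9°

The equidistant cylindrical projection with φ₀ = 22.4° has h = 1 (meridians true) and k = cos φ₀ / cos φ along parallels.
At 72°: h = 1.000, k = 2.992; principal scales a = 2.992, b = 1.000.
sin(ω/2) = (a − b)/(a + b) = 1.992/3.992 = 0.4990, so ω = 2 arcsin(0.4990) ≈ 59.9°.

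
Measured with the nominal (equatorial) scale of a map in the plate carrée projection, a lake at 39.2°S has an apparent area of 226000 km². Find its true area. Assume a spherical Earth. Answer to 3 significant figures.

175000 km²

For the equirectangular projection with φ₀ = 0 (plate carrée), h = 1 along meridians and k = sec φ along parallels.
Areal scale = h·k = 1 × sec φ; at 39.2°, h = 1.000, k = 1.290, so h·k = 1.290.
True area = apparent / (areal scale) = 226000 / 1.290 ≈ 175000 km².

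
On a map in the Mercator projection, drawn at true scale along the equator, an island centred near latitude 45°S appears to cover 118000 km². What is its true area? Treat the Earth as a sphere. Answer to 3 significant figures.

59000 km²

Mercator is conformal, so the point scale is isotropic: h = k = sec φ = 1/cos φ.
Areal scale = k² = sec²φ = 1/cos²(45°) = 1/0.7071² = 2.000.
True area = apparent / (areal scale) = 118000 / 2.000 ≈ 59000 km².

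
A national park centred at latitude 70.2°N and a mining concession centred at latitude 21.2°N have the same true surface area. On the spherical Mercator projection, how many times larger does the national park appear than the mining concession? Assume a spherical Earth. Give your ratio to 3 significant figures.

On Mercator, area is exaggerated by sec²φ = 1/cos²φ.
At 70.2°: sec²(70.2°) = 1/0.3387² = 8.715.
At 21.2°: sec²(21.2°) = 1/0.9323² = 1.150.
Ratio = 8.715/1.150 = cos²(21.2°)/cos²(70.2°) ≈ 7.58.

7.58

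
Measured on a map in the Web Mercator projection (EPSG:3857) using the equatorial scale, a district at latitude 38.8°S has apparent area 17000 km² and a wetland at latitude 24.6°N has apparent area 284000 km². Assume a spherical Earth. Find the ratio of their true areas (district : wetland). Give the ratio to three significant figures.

Since Mercator area scale is 1/cos²φ, the true area equals the apparent area multiplied by cos²φ.
True area of district: 17000 × cos²(38.8°) = 17000 × 0.6074 = 10330 km².
True area of wetland: 284000 × cos²(24.6°) = 284000 × 0.8267 = 234800 km².
Ratio = 10330 / 234800 ≈ 0.0440.

0.0440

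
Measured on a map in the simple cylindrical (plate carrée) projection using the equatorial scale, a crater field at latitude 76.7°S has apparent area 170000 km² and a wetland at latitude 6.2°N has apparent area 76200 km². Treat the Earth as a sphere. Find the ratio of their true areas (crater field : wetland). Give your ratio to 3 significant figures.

On the plate carrée, areal scale = h·k = 1 × sec φ, so true area = apparent × cos φ.
True area of crater field: 170000 × cos(76.7°) = 170000 × 0.2300 = 39110 km².
True area of wetland: 76200 × cos(6.2°) = 76200 × 0.9942 = 75750 km².
Ratio = 39110 / 75750 ≈ 0.516.

0.516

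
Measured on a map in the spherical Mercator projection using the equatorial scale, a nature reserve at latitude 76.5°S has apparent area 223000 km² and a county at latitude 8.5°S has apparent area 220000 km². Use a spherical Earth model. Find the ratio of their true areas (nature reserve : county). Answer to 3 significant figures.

0.0565

On Mercator the areal scale is sec²φ, so true area = apparent × cos²φ.
True area of nature reserve: 223000 × cos²(76.5°) = 223000 × 0.05450 = 12150 km².
True area of county: 220000 × cos²(8.5°) = 220000 × 0.9782 = 215200 km².
Ratio = 12150 / 215200 ≈ 0.0565.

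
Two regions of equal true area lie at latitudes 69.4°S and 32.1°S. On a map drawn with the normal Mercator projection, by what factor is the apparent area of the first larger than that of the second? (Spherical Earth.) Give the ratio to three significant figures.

5.80

Mercator areal scale is sec²φ.
At 69.4°: sec²(69.4°) = 1/0.3518² = 8.078.
At 32.1°: sec²(32.1°) = 1/0.8471² = 1.394.
Ratio = 8.078/1.394 = cos²(32.1°)/cos²(69.4°) ≈ 5.80.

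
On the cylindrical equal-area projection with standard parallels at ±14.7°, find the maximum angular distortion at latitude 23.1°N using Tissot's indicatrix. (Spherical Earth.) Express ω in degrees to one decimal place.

Cylindrical equal-area (φ₀ = 14.7°): h = cos φ / cos 14.7° along meridians, k = cos 14.7° / cos φ along parallels; h·k = 1.
At 23.1°: h = 0.9509, k = 1.052; principal scales a = 1.052, b = 0.9509.
sin(ω/2) = (a − b)/(a + b) = 0.1006/2.003 = 0.05025, so ω = 2 arcsin(0.05025) ≈ 5.8°.

5.8°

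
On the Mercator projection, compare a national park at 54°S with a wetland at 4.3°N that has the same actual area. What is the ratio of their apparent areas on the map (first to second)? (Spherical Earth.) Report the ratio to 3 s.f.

2.88

Mercator areal scale is sec²φ.
At 54°: sec²(54°) = 1/0.5878² = 2.894.
At 4.3°: sec²(4.3°) = 1/0.9972² = 1.006.
Ratio = 2.894/1.006 = cos²(4.3°)/cos²(54°) ≈ 2.88.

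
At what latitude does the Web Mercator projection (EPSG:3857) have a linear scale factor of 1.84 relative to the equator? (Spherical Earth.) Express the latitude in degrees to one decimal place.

Mercator scale is k = sec φ = 1/cos φ.
1/cos φ = 1.84  ⇒  cos φ = 0.5435  ⇒  φ = arccos(0.5435) ≈ 57.1°.

57.1°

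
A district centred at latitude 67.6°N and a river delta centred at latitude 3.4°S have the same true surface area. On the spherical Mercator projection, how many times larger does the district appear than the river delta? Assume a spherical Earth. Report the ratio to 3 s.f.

Mercator areal scale is sec²φ.
At 67.6°: sec²(67.6°) = 1/0.3811² = 6.886.
At 3.4°: sec²(3.4°) = 1/0.9982² = 1.004.
Ratio = 6.886/1.004 = cos²(3.4°)/cos²(67.6°) ≈ 6.86.

6.86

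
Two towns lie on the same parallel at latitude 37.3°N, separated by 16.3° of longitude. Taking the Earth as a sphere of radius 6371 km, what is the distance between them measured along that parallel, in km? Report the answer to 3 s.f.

1440 km

Arc length along a parallel = R cos φ · Δλ (with Δλ in radians).
= 6371 × cos 37.3° × (16.3° × π/180) = 6371 × 0.7955 × 0.2845 ≈ 1440 km.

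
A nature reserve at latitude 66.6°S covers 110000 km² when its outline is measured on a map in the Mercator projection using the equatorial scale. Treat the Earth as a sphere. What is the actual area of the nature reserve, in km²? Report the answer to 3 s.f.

For Mercator, h = k = sec φ (a conformal cylindrical projection has a single point scale, 1/cos φ).
Areal scale = k² = sec²φ = 1/cos²(66.6°) = 1/0.3971² = 6.340.
True area = apparent / (areal scale) = 110000 / 6.340 ≈ 17300 km².

17300 km²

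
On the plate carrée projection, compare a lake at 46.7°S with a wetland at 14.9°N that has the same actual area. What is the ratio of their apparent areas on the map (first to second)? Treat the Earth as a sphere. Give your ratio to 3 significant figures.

1.41

For the equirectangular projection with φ₀ = 0 (plate carrée), h = 1 along meridians and k = sec φ along parallels.
Areal scale at 46.7°: h·k = 1.000 × 1.458 = 1.458.
Areal scale at 14.9°: h·k = 1.000 × 1.035 = 1.035.
Ratio = 1.458/1.035 ≈ 1.41.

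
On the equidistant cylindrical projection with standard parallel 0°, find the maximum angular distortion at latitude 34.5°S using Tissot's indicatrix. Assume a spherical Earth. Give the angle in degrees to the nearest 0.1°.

In the plate carrée (x = Rλ, y = Rφ), meridians are true-scale (h = 1) and parallels are stretched by k = sec φ.
At 34.5°: h = 1.000, k = 1.213; principal scales a = 1.213, b = 1.000.
sin(ω/2) = (a − b)/(a + b) = 0.2134/2.213 = 0.09642, so ω = 2 arcsin(0.09642) ≈ 11.1°.

11.1°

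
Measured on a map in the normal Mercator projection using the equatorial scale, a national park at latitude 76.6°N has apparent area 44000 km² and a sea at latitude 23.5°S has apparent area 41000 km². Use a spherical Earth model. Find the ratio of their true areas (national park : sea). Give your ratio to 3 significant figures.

On Mercator the areal scale is sec²φ, so true area = apparent × cos²φ.
True area of national park: 44000 × cos²(76.6°) = 44000 × 0.05371 = 2363 km².
True area of sea: 41000 × cos²(23.5°) = 41000 × 0.8410 = 34480 km².
Ratio = 2363 / 34480 ≈ 0.0685.

0.0685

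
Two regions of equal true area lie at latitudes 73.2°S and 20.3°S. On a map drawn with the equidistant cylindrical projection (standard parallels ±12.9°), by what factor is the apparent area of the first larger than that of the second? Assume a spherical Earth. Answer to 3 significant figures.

The equidistant cylindrical projection with φ₀ = 12.9° has h = 1 (meridians true) and k = cos φ₀ / cos φ along parallels.
Areal scale at 73.2°: h·k = 1.000 × 3.373 = 3.373.
Areal scale at 20.3°: h·k = 1.000 × 1.039 = 1.039.
Ratio = 3.373/1.039 ≈ 3.24.

3.24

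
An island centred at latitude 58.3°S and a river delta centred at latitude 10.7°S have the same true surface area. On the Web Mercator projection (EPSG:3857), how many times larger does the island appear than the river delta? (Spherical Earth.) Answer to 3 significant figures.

3.50

Mercator areal scale is sec²φ.
At 58.3°: sec²(58.3°) = 1/0.5255² = 3.622.
At 10.7°: sec²(10.7°) = 1/0.9826² = 1.036.
Ratio = 3.622/1.036 = cos²(10.7°)/cos²(58.3°) ≈ 3.50.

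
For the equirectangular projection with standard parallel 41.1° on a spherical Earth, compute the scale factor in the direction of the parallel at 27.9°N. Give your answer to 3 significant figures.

The equidistant cylindrical projection with φ₀ = 41.1° has h = 1 (meridians true) and k = cos φ₀ / cos φ along parallels.
k = cos 41.1° / cos 27.9° = 0.7536/0.8838 = 0.8527.

0.853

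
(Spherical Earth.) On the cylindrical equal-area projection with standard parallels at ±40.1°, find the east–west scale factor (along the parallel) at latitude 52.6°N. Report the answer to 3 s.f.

Cylindrical equal-area (φ₀ = 40.1°): h = cos φ / cos 40.1° along meridians, k = cos 40.1° / cos φ along parallels; h·k = 1.
k = cos 40.1° / cos 52.6° = 0.7649/0.6074 = 1.259.

1.26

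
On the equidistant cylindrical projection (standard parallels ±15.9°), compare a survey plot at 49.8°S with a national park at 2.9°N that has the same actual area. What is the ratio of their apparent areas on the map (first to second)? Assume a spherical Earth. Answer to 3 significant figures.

The equidistant cylindrical projection with φ₀ = 15.9° has h = 1 (meridians true) and k = cos φ₀ / cos φ along parallels.
Areal scale at 49.8°: h·k = 1.000 × 1.490 = 1.490.
Areal scale at 2.9°: h·k = 1.000 × 0.9630 = 0.9630.
Ratio = 1.490/0.9630 ≈ 1.55.

1.55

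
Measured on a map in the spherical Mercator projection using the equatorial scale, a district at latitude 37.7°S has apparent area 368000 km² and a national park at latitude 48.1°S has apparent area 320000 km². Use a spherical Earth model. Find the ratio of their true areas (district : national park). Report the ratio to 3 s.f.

On Mercator the areal scale is sec²φ, so true area = apparent × cos²φ.
True area of district: 368000 × cos²(37.7°) = 368000 × 0.6260 = 230400 km².
True area of national park: 320000 × cos²(48.1°) = 320000 × 0.4460 = 142700 km².
Ratio = 230400 / 142700 ≈ 1.61.

1.61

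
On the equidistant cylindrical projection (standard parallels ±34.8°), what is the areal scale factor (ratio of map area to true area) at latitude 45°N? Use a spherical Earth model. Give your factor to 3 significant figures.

1.16

The equidistant cylindrical projection with φ₀ = 34.8° has h = 1 (meridians true) and k = cos φ₀ / cos φ along parallels.
Areal scale = h·k = 1 × cos φ₀ / cos φ; at 45°, h = 1.000, k = 1.161, so h·k = 1.161.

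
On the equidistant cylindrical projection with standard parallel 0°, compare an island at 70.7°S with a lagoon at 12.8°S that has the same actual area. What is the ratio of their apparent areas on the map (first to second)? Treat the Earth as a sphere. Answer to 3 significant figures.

Plate carrée maps x = Rλ, y = Rφ. The meridian scale is h = 1 and the parallel scale is k = 1/cos φ = sec φ.
Areal scale at 70.7°: h·k = 1.000 × 3.026 = 3.026.
Areal scale at 12.8°: h·k = 1.000 × 1.025 = 1.025.
Ratio = 3.026/1.025 ≈ 2.95.

2.95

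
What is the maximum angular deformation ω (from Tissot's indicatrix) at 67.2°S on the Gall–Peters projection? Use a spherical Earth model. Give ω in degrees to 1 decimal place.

Gall–Peters is a cylindrical equal-area projection with standard parallels at ±45°. For cylindrical equal-area with standard parallel φ₀, h = cos φ / cos φ₀ and k = cos φ₀ / cos φ, so h·k = 1.
At 67.2°: h = 0.5480, k = 1.825; principal scales a = 1.825, b = 0.5480.
sin(ω/2) = (a − b)/(a + b) = 1.277/2.373 = 0.5381, so ω = 2 arcsin(0.5381) ≈ 65.1°.

65.1°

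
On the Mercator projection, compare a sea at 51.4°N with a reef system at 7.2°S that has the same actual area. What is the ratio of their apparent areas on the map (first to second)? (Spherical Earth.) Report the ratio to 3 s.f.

2.53

On Mercator, area is exaggerated by sec²φ = 1/cos²φ.
At 51.4°: sec²(51.4°) = 1/0.6239² = 2.569.
At 7.2°: sec²(7.2°) = 1/0.9921² = 1.016.
Ratio = 2.569/1.016 = cos²(7.2°)/cos²(51.4°) ≈ 2.53.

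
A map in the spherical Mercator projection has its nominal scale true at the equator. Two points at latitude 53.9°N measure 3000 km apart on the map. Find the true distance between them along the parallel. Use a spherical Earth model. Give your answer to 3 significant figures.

The Mercator projection is conformal; its linear scale factor is the same in every direction and equals sec φ = 1/cos φ.
Along the parallel at 53.9°, map distances are exaggerated by k = sec 53.9° = 1.697.
True distance = 3000 / 1.697 = 3000 × cos 53.9° ≈ 1770 km.

1770 km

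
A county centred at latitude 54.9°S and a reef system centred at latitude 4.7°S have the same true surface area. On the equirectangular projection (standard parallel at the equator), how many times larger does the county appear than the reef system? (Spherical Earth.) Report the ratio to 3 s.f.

1.73

Plate carrée maps x = Rλ, y = Rφ. The meridian scale is h = 1 and the parallel scale is k = 1/cos φ = sec φ.
Areal scale at 54.9°: h·k = 1.000 × 1.739 = 1.739.
Areal scale at 4.7°: h·k = 1.000 × 1.003 = 1.003.
Ratio = 1.739/1.003 ≈ 1.73.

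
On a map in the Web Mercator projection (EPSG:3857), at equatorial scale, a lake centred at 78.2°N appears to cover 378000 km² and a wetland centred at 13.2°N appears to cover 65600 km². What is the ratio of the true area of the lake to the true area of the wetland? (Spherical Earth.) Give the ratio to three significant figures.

0.254

Since Mercator area scale is 1/cos²φ, the true area equals the apparent area multiplied by cos²φ.
True area of lake: 378000 × cos²(78.2°) = 378000 × 0.04182 = 15810 km².
True area of wetland: 65600 × cos²(13.2°) = 65600 × 0.9479 = 62180 km².
Ratio = 15810 / 62180 ≈ 0.254.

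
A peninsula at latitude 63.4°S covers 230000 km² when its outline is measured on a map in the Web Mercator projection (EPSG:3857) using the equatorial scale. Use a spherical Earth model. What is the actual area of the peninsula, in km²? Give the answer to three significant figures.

46100 km²

Mercator is conformal, so the point scale is isotropic: h = k = sec φ = 1/cos φ.
Areal scale = k² = sec²φ = 1/cos²(63.4°) = 1/0.4478² = 4.988.
True area = apparent / (areal scale) = 230000 / 4.988 ≈ 46100 km².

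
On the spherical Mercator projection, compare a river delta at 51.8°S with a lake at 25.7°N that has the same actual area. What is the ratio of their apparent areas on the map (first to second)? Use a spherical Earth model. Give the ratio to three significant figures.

Mercator areal scale is sec²φ.
At 51.8°: sec²(51.8°) = 1/0.6184² = 2.615.
At 25.7°: sec²(25.7°) = 1/0.9011² = 1.232.
Ratio = 2.615/1.232 = cos²(25.7°)/cos²(51.8°) ≈ 2.12.

2.12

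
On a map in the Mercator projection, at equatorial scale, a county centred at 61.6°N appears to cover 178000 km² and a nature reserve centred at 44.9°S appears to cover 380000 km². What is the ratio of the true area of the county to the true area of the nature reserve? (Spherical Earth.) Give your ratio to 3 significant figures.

On Mercator the areal scale is sec²φ, so true area = apparent × cos²φ.
True area of county: 178000 × cos²(61.6°) = 178000 × 0.2262 = 40270 km².
True area of nature reserve: 380000 × cos²(44.9°) = 380000 × 0.5017 = 190700 km².
Ratio = 40270 / 190700 ≈ 0.211.

0.211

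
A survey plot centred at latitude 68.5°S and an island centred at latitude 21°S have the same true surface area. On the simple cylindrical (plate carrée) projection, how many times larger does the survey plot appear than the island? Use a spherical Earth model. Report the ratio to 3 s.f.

2.55

In the plate carrée (x = Rλ, y = Rφ), meridians are true-scale (h = 1) and parallels are stretched by k = sec φ.
Areal scale at 68.5°: h·k = 1.000 × 2.729 = 2.729.
Areal scale at 21°: h·k = 1.000 × 1.071 = 1.071.
Ratio = 2.729/1.071 ≈ 2.55.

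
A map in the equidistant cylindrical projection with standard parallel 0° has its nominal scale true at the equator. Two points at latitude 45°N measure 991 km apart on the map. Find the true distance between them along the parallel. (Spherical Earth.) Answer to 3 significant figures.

701 km

For the equirectangular projection with φ₀ = 0 (plate carrée), h = 1 along meridians and k = sec φ along parallels.
Along the parallel at 45°, map distances are exaggerated by k = sec 45° = 1.414.
True distance = 991 / 1.414 = 991 × cos 45° ≈ 701 km.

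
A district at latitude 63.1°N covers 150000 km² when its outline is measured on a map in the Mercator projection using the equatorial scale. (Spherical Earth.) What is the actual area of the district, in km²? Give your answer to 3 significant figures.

The Mercator projection is conformal; its linear scale factor is the same in every direction and equals sec φ = 1/cos φ.
Areal scale = k² = sec²φ = 1/cos²(63.1°) = 1/0.4524² = 4.885.
True area = apparent / (areal scale) = 150000 / 4.885 ≈ 30700 km².

30700 km²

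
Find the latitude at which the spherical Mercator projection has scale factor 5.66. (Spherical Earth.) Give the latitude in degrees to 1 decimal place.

79.8°

Mercator scale is k = sec φ = 1/cos φ.
1/cos φ = 5.66  ⇒  cos φ = 0.1767  ⇒  φ = arccos(0.1767) ≈ 79.8°.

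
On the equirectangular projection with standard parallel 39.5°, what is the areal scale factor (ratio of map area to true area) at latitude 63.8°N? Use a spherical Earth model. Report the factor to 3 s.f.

1.75

The equidistant cylindrical projection with φ₀ = 39.5° has h = 1 (meridians true) and k = cos φ₀ / cos φ along parallels.
Areal scale = h·k = 1 × cos φ₀ / cos φ; at 63.8°, h = 1.000, k = 1.748, so h·k = 1.748.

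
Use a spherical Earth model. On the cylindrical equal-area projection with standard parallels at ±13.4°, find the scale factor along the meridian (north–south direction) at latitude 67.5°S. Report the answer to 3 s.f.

0.393

For cylindrical equal-area with standard parallel φ₀, h = cos φ / cos φ₀ and k = cos φ₀ / cos φ, so h·k = 1.
h = cos 67.5° / cos 13.4° = 0.3827/0.9728 = 0.3934.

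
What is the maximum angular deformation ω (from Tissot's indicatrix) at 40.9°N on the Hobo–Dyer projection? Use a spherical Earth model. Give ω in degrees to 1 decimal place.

5.5°

Hobo–Dyer is a cylindrical equal-area projection with standard parallels at ±37.5°. Cylindrical equal-area (φ₀ = 37.5°): h = cos φ / cos 37.5° along meridians, k = cos 37.5° / cos φ along parallels; h·k = 1.
At 40.9°: h = 0.9527, k = 1.050; principal scales a = 1.050, b = 0.9527.
sin(ω/2) = (a − b)/(a + b) = 0.09688/2.002 = 0.04838, so ω = 2 arcsin(0.04838) ≈ 5.5°.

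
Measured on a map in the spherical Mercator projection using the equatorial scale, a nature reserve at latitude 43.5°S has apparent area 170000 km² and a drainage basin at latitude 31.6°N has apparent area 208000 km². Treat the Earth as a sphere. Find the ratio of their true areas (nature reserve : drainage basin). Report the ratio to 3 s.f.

0.593

Since Mercator area scale is 1/cos²φ, the true area equals the apparent area multiplied by cos²φ.
True area of nature reserve: 170000 × cos²(43.5°) = 170000 × 0.5262 = 89450 km².
True area of drainage basin: 208000 × cos²(31.6°) = 208000 × 0.7254 = 150900 km².
Ratio = 89450 / 150900 ≈ 0.593.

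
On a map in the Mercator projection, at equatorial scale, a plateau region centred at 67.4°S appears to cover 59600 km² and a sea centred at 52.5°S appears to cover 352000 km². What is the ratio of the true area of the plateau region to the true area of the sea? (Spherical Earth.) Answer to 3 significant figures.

On Mercator the areal scale is sec²φ, so true area = apparent × cos²φ.
True area of plateau region: 59600 × cos²(67.4°) = 59600 × 0.1477 = 8802 km².
True area of sea: 352000 × cos²(52.5°) = 352000 × 0.3706 = 130400 km².
Ratio = 8802 / 130400 ≈ 0.0675.

0.0675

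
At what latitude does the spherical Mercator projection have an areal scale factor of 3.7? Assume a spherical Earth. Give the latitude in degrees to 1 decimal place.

58.7°

Mercator areal scale is sec²φ.
sec²φ = 3.7  ⇒  cos²φ = 0.2703  ⇒  cos φ = 0.5199.
φ = arccos(0.5199) ≈ 58.7°.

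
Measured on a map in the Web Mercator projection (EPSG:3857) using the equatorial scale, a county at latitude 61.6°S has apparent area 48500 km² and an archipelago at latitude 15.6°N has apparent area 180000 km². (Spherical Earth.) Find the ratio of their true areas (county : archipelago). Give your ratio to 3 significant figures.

Since Mercator area scale is 1/cos²φ, the true area equals the apparent area multiplied by cos²φ.
True area of county: 48500 × cos²(61.6°) = 48500 × 0.2262 = 10970 km².
True area of archipelago: 180000 × cos²(15.6°) = 180000 × 0.9277 = 167000 km².
Ratio = 10970 / 167000 ≈ 0.0657.

0.0657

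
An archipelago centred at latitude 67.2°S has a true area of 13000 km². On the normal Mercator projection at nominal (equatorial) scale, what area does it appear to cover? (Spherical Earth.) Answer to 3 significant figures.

For Mercator, h = k = sec φ (a conformal cylindrical projection has a single point scale, 1/cos φ).
Areal scale = k² = sec²φ = 1/cos²(67.2°) = 1/0.3875² = 6.659.
Apparent area = 13000 × 6.659 ≈ 86600 km².

86600 km²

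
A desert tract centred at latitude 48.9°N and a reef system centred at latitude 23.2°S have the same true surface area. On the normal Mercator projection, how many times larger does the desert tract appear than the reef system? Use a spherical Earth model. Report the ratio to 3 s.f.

1.95

On Mercator, area is exaggerated by sec²φ = 1/cos²φ.
At 48.9°: sec²(48.9°) = 1/0.6574² = 2.314.
At 23.2°: sec²(23.2°) = 1/0.9191² = 1.184.
Ratio = 2.314/1.184 = cos²(23.2°)/cos²(48.9°) ≈ 1.95.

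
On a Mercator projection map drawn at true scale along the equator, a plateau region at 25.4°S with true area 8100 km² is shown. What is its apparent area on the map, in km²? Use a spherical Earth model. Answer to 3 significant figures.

For Mercator, h = k = sec φ (a conformal cylindrical projection has a single point scale, 1/cos φ).
Areal scale = k² = sec²φ = 1/cos²(25.4°) = 1/0.9033² = 1.225.
Apparent area = 8100 × 1.225 ≈ 9930 km².

9930 km²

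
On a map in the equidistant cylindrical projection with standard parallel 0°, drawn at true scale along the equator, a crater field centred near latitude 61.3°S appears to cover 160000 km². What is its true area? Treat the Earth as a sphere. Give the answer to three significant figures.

For the equirectangular projection with φ₀ = 0 (plate carrée), h = 1 along meridians and k = sec φ along parallels.
Areal scale = h·k = 1 × sec φ; at 61.3°, h = 1.000, k = 2.082, so h·k = 2.082.
True area = apparent / (areal scale) = 160000 / 2.082 ≈ 76800 km².

76800 km²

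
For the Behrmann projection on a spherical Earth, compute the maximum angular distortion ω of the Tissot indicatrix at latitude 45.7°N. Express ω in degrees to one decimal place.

24.5°

The Behrmann projection is cylindrical equal-area with φ₀ = 30°. A cylindrical equal-area projection with standard parallel φ₀ has meridian scale h = cos φ / cos φ₀ and parallel scale k = cos φ₀ / cos φ (so areas are preserved, h·k = 1).
At 45.7°: h = 0.8065, k = 1.240; principal scales a = 1.240, b = 0.8065.
sin(ω/2) = (a − b)/(a + b) = 0.4335/2.046 = 0.2118, so ω = 2 arcsin(0.2118) ≈ 24.5°.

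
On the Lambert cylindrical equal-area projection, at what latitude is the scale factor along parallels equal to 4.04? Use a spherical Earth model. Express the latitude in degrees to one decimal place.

The Lambert cylindrical equal-area projection is the cylindrical equal-area projection with its standard parallel at the equator (φ₀ = 0). A cylindrical equal-area projection with standard parallel φ₀ has meridian scale h = cos φ / cos φ₀ and parallel scale k = cos φ₀ / cos φ (so areas are preserved, h·k = 1).
k = cos φ₀ / cos φ = 4.04  ⇒  cos φ = cos 0° / 4.04 = 0.2475.
φ = arccos(0.2475) ≈ 75.7°.

75.7°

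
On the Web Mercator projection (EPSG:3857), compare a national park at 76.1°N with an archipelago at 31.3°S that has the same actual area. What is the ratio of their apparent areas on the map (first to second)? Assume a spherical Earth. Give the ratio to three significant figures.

12.7

Mercator areal scale is sec²φ.
At 76.1°: sec²(76.1°) = 1/0.2402² = 17.33.
At 31.3°: sec²(31.3°) = 1/0.8545² = 1.370.
Ratio = 17.33/1.370 = cos²(31.3°)/cos²(76.1°) ≈ 12.7.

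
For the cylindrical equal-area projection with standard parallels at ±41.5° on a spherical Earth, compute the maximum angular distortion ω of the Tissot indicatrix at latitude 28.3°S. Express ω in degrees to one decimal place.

For cylindrical equal-area with standard parallel φ₀, h = cos φ / cos φ₀ and k = cos φ₀ / cos φ, so h·k = 1.
At 28.3°: h = 1.176, k = 0.8506; principal scales a = 1.176, b = 0.8506.
sin(ω/2) = (a − b)/(a + b) = 0.3250/2.026 = 0.1604, so ω = 2 arcsin(0.1604) ≈ 18.5°.

18.5°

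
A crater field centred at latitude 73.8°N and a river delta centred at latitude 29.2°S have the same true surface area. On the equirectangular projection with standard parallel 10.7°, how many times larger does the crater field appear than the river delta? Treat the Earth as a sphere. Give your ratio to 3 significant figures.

3.13

With standard parallel φ₀ = 10.7°, the equirectangular projection gives x = Rλ cos φ₀, y = Rφ, so h = 1 and k = cos 10.7° / cos φ.
Areal scale at 73.8°: h·k = 1.000 × 3.522 = 3.522.
Areal scale at 29.2°: h·k = 1.000 × 1.126 = 1.126.
Ratio = 3.522/1.126 ≈ 3.13.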